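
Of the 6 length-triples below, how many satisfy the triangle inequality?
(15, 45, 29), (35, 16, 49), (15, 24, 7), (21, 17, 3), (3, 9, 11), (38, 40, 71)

3

(15,29,45): 15+29 ≤ 45 → not valid
(16,35,49): 16+35 > 49 → valid
(7,15,24): 7+15 ≤ 24 → not valid
(3,17,21): 3+17 ≤ 21 → not valid
(3,9,11): 3+9 > 11 → valid
(38,40,71): 38+40 > 71 → valid
3 of the 6 triples form a triangle.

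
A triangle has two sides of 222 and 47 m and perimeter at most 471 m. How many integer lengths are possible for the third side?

27

Triangle inequality: 175 < x < 269. Perimeter ≤ 471 gives x ≤ 471 − 222 − 47 = 202.
So 175 < x ≤ 202; integers 176 through 202: 27 values.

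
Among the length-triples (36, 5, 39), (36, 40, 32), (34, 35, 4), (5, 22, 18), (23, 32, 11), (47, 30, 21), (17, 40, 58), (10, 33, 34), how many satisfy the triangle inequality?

(5,36,39): 5+36 > 39 → valid
(32,36,40): 32+36 > 40 → valid
(4,34,35): 4+34 > 35 → valid
(5,18,22): 5+18 > 22 → valid
(11,23,32): 11+23 > 32 → valid
(21,30,47): 21+30 > 47 → valid
(17,40,58): 17+40 ≤ 58 → not valid
(10,33,34): 10+33 > 34 → valid
7 of the 8 triples form a triangle.

7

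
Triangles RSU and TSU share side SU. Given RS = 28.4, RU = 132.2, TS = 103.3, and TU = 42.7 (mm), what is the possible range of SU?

From triangle RSU: |28.4 − 132.2| < SU < 28.4 + 132.2, i.e. 103.8 < SU < 160.6.
From triangle TSU: 60.6 < SU < 146.0.
Both must hold, so SU lies in the intersection.

103.8 < SU < 146.0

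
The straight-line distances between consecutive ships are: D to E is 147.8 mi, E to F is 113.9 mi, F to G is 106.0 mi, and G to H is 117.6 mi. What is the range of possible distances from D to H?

0 ≤ DH ≤ 485.3 mi

The maximum is all hops collinear in one direction: 147.8 + 113.9 + 106.0 + 117.6 = 485.3.
The longest hop is 147.8; the others sum to 337.5. Since 147.8 ≤ 337.5, the path can fold back on itself completely, so the minimum distance is 0.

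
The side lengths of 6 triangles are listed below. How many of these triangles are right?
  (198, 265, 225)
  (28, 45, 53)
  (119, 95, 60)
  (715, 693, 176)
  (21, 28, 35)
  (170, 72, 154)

(198,265,225): 198²+225² = 89829 > 70225 = 265² → acute
(28,45,53): 28²+45² = 2809 = 53² → right
(119,95,60): 60²+95² = 12625 < 14161 = 119² → obtuse
(715,693,176): 176²+693² = 511225 = 715² → right
(21,28,35): 21²+28² = 1225 = 35² → right
(170,72,154): 72²+154² = 28900 = 170² → right
4 of the 6 are right.

4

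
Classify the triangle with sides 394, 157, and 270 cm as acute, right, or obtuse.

obtuse

Compare the square of the longest side to the sum of squares of the other two: 157² + 270² = 97549 < 155236 = 394².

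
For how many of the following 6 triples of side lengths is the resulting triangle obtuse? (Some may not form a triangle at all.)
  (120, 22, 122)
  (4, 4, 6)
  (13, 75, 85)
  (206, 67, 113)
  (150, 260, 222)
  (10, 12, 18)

(120,22,122): 22²+120² = 14884 = 122² → right
(4,4,6): 4²+4² = 32 < 36 = 6² → obtuse
(13,75,85): 13²+75² = 5794 < 7225 = 85² → obtuse
(206,67,113): 67+113 ≤ 206, not a triangle
(150,260,222): 150²+222² = 71784 > 67600 = 260² → acute
(10,12,18): 10²+12² = 244 < 324 = 18² → obtuse
3 of the 6 are obtuse.

3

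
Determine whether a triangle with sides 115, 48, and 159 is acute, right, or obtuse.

obtuse

Compare the square of the longest side to the sum of squares of the other two: 48² + 115² = 15529 < 25281 = 159².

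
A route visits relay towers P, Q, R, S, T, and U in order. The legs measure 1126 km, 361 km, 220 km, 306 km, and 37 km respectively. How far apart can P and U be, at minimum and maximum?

202 ≤ PU ≤ 2050 km

The maximum is all hops collinear in one direction: 1126 + 361 + 220 + 306 + 37 = 2050.
The longest hop is 1126; the others sum to 924. Folding the others back against it leaves at least 1126 − 924 = 202.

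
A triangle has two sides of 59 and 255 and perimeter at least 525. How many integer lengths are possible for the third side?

Triangle inequality: 196 < x < 314. Perimeter ≥ 525 gives x ≥ 525 − 59 − 255 = 211.
So 211 ≤ x < 314; integers 211 through 313: 103 values.

103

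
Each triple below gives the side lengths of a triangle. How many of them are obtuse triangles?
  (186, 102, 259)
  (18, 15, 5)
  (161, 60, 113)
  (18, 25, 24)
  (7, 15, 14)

(186,102,259): 102²+186² = 45000 < 67081 = 259² → obtuse
(18,15,5): 5²+15² = 250 < 324 = 18² → obtuse
(161,60,113): 60²+113² = 16369 < 25921 = 161² → obtuse
(18,25,24): 18²+24² = 900 > 625 = 25² → acute
(7,15,14): 7²+14² = 245 > 225 = 15² → acute
3 of the 5 are obtuse.

3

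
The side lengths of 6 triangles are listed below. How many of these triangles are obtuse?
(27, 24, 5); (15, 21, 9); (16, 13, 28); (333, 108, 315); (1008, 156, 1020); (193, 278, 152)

4

(27,24,5): 5²+24² = 601 < 729 = 27² → obtuse
(15,21,9): 9²+15² = 306 < 441 = 21² → obtuse
(16,13,28): 13²+16² = 425 < 784 = 28² → obtuse
(333,108,315): 108²+315² = 110889 = 333² → right
(1008,156,1020): 156²+1008² = 1040400 = 1020² → right
(193,278,152): 152²+193² = 60353 < 77284 = 278² → obtuse
4 of the 6 are obtuse.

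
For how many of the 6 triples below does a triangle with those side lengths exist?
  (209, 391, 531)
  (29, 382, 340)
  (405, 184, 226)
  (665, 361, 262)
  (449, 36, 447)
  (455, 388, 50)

3

(209,391,531): 209+391 > 531 → valid
(29,340,382): 29+340 ≤ 382 → not valid
(184,226,405): 184+226 > 405 → valid
(262,361,665): 262+361 ≤ 665 → not valid
(36,447,449): 36+447 > 449 → valid
(50,388,455): 50+388 ≤ 455 → not valid
3 of the 6 triples form a triangle.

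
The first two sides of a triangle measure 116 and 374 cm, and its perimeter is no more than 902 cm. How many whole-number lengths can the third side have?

Triangle inequality: 258 < x < 490. Perimeter ≤ 902 gives x ≤ 902 − 116 − 374 = 412.
So 258 < x ≤ 412; integers 259 through 412: 154 values.

154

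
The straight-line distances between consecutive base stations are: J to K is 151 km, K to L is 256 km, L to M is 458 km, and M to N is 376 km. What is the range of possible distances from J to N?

0 ≤ JN ≤ 1241 km

The maximum is all hops collinear in one direction: 151 + 256 + 458 + 376 = 1241.
The longest hop is 458; the others sum to 783. Since 458 ≤ 783, the path can fold back on itself completely, so the minimum distance is 0.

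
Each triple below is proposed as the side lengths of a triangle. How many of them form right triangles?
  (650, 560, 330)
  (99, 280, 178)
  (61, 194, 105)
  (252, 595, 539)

2

(650,560,330): 330²+560² = 422500 = 650² → right
(99,280,178): 99+178 ≤ 280, not a triangle
(61,194,105): 61+105 ≤ 194, not a triangle
(252,595,539): 252²+539² = 354025 = 595² → right
2 of the 4 are right.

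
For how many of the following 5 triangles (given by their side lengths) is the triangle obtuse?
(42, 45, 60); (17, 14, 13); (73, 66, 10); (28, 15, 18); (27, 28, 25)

2

(42,45,60): 42²+45² = 3789 > 3600 = 60² → acute
(17,14,13): 13²+14² = 365 > 289 = 17² → acute
(73,66,10): 10²+66² = 4456 < 5329 = 73² → obtuse
(28,15,18): 15²+18² = 549 < 784 = 28² → obtuse
(27,28,25): 25²+27² = 1354 > 784 = 28² → acute
2 of the 5 are obtuse.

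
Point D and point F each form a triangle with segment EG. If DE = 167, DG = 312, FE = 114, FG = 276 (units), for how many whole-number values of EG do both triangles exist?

227

From triangle DEG: 145 < EG < 479.
From triangle FEG: 162 < EG < 390.
Intersection: 162 < EG < 390, so integers 163 through 389: 227 values.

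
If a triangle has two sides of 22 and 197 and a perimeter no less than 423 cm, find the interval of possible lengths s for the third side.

204 ≤ s < 219

Triangle inequality alone gives 175 < s < 219.
The perimeter condition gives s ≥ 423 − 22 − 197 = 204.
Intersecting the two: 204 ≤ s < 219.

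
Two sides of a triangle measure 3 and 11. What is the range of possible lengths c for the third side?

By the triangle inequality, c must be less than 3 + 11 = 14 and greater than |3 − 11| = 8.

8 < c < 14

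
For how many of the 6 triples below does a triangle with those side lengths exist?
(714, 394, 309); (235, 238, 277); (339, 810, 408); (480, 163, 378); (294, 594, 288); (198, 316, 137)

(309,394,714): 309+394 ≤ 714 → not valid
(235,238,277): 235+238 > 277 → valid
(339,408,810): 339+408 ≤ 810 → not valid
(163,378,480): 163+378 > 480 → valid
(288,294,594): 288+294 ≤ 594 → not valid
(137,198,316): 137+198 > 316 → valid
3 of the 6 triples form a triangle.

3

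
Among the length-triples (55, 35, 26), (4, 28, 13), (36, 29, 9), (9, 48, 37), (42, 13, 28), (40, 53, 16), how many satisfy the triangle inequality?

(26,35,55): 26+35 > 55 → valid
(4,13,28): 4+13 ≤ 28 → not valid
(9,29,36): 9+29 > 36 → valid
(9,37,48): 9+37 ≤ 48 → not valid
(13,28,42): 13+28 ≤ 42 → not valid
(16,40,53): 16+40 > 53 → valid
3 of the 6 triples form a triangle.

3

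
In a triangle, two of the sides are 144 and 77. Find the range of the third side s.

By the triangle inequality, s must be less than 144 + 77 = 221 and greater than |144 − 77| = 67.

67 < s < 221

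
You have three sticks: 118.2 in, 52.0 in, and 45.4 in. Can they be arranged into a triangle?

No

The longest side is 118.2, but the other two sum to only 97.4.
97.4 < 118.2, so the triangle inequality fails.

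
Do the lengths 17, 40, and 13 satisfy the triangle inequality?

The longest side is 40, but the other two sum to only 30.
30 < 40, so the triangle inequality fails.

No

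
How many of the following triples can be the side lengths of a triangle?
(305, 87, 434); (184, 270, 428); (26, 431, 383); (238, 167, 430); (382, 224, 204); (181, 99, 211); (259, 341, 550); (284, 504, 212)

4

(87,305,434): 87+305 ≤ 434 → not valid
(184,270,428): 184+270 > 428 → valid
(26,383,431): 26+383 ≤ 431 → not valid
(167,238,430): 167+238 ≤ 430 → not valid
(204,224,382): 204+224 > 382 → valid
(99,181,211): 99+181 > 211 → valid
(259,341,550): 259+341 > 550 → valid
(212,284,504): 212+284 ≤ 504 → not valid
4 of the 8 triples form a triangle.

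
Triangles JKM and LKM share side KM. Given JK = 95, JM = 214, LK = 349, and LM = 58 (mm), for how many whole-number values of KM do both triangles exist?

From triangle JKM: 119 < KM < 309.
From triangle LKM: 291 < KM < 407.
Intersection: 291 < KM < 309, so integers 292 through 308: 17 values.

17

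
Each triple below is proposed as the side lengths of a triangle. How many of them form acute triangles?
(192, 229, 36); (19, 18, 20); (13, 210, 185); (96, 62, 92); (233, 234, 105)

3

(192,229,36): 36+192 ≤ 229, not a triangle
(19,18,20): 18²+19² = 685 > 400 = 20² → acute
(13,210,185): 13+185 ≤ 210, not a triangle
(96,62,92): 62²+92² = 12308 > 9216 = 96² → acute
(233,234,105): 105²+233² = 65314 > 54756 = 234² → acute
3 of the 5 are acute.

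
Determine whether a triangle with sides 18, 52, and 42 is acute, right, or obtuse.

Compare the square of the longest side to the sum of squares of the other two: 18² + 42² = 2088 < 2704 = 52².

obtuse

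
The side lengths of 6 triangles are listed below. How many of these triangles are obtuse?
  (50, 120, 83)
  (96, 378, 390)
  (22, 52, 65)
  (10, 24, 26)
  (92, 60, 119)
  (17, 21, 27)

(50,120,83): 50²+83² = 9389 < 14400 = 120² → obtuse
(96,378,390): 96²+378² = 152100 = 390² → right
(22,52,65): 22²+52² = 3188 < 4225 = 65² → obtuse
(10,24,26): 10²+24² = 676 = 26² → right
(92,60,119): 60²+92² = 12064 < 14161 = 119² → obtuse
(17,21,27): 17²+21² = 730 > 729 = 27² → acute
3 of the 6 are obtuse.

3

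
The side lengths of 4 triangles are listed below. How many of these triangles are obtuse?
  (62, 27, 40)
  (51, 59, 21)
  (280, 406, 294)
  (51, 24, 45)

2

(62,27,40): 27²+40² = 2329 < 3844 = 62² → obtuse
(51,59,21): 21²+51² = 3042 < 3481 = 59² → obtuse
(280,406,294): 280²+294² = 164836 = 406² → right
(51,24,45): 24²+45² = 2601 = 51² → right
2 of the 4 are obtuse.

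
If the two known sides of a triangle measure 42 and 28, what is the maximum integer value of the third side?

69

The third side must be strictly less than 42 + 28 = 70.
The largest integer below 70 is 69.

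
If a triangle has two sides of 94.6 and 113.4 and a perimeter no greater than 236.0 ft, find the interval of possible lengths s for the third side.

Triangle inequality alone gives 18.8 < s < 208.0.
The perimeter condition gives s ≤ 236.0 − 94.6 − 113.4 = 28.0.
Intersecting the two: 18.8 < s ≤ 28.0.

18.8 < s ≤ 28.0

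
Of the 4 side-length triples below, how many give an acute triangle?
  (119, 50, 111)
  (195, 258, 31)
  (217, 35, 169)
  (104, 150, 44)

1

(119,50,111): 50²+111² = 14821 > 14161 = 119² → acute
(195,258,31): 31+195 ≤ 258, not a triangle
(217,35,169): 35+169 ≤ 217, not a triangle
(104,150,44): 44+104 ≤ 150, not a triangle
1 of the 4 is acute.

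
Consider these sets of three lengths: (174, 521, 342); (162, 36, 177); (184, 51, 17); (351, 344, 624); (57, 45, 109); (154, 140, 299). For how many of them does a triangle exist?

2

(174,342,521): 174+342 ≤ 521 → not valid
(36,162,177): 36+162 > 177 → valid
(17,51,184): 17+51 ≤ 184 → not valid
(344,351,624): 344+351 > 624 → valid
(45,57,109): 45+57 ≤ 109 → not valid
(140,154,299): 140+154 ≤ 299 → not valid
2 of the 6 triples form a triangle.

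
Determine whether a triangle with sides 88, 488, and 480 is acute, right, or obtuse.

right

Compare the square of the longest side to the sum of squares of the other two: 88² + 480² = 238144 = 488².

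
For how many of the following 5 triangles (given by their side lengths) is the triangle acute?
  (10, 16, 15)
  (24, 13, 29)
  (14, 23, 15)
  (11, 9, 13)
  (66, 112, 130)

2

(10,16,15): 10²+15² = 325 > 256 = 16² → acute
(24,13,29): 13²+24² = 745 < 841 = 29² → obtuse
(14,23,15): 14²+15² = 421 < 529 = 23² → obtuse
(11,9,13): 9²+11² = 202 > 169 = 13² → acute
(66,112,130): 66²+112² = 16900 = 130² → right
2 of the 5 are acute.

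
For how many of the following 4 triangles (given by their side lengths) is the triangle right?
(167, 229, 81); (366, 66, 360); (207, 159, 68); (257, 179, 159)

(167,229,81): 81²+167² = 34450 < 52441 = 229² → obtuse
(366,66,360): 66²+360² = 133956 = 366² → right
(207,159,68): 68²+159² = 29905 < 42849 = 207² → obtuse
(257,179,159): 159²+179² = 57322 < 66049 = 257² → obtuse
1 of the 4 is right.

1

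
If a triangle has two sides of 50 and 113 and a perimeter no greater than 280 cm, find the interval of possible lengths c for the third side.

63 < c ≤ 117 cm

Triangle inequality alone gives 63 < c < 163.
The perimeter condition gives c ≤ 280 − 50 − 113 = 117.
Intersecting the two: 63 < c ≤ 117.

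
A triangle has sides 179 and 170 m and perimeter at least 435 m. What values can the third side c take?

86 ≤ c < 349

Triangle inequality alone gives 9 < c < 349.
The perimeter condition gives c ≥ 435 − 179 − 170 = 86.
Intersecting the two: 86 ≤ c < 349.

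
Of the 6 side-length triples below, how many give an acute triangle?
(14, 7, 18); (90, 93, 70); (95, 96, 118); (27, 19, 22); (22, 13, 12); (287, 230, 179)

(14,7,18): 7²+14² = 245 < 324 = 18² → obtuse
(90,93,70): 70²+90² = 13000 > 8649 = 93² → acute
(95,96,118): 95²+96² = 18241 > 13924 = 118² → acute
(27,19,22): 19²+22² = 845 > 729 = 27² → acute
(22,13,12): 12²+13² = 313 < 484 = 22² → obtuse
(287,230,179): 179²+230² = 84941 > 82369 = 287² → acute
4 of the 6 are acute.

4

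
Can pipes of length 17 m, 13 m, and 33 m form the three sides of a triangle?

The longest side is 33, but the other two sum to only 30.
30 < 33, so the triangle inequality fails.

No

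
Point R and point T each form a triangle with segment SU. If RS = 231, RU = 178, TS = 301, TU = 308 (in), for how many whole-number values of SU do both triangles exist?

355

From triangle RSU: 53 < SU < 409.
From triangle TSU: 7 < SU < 609.
Intersection: 53 < SU < 409, so integers 54 through 408: 355 values.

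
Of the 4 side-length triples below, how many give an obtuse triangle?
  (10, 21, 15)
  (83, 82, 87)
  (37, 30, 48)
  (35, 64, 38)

(10,21,15): 10²+15² = 325 < 441 = 21² → obtuse
(83,82,87): 82²+83² = 13613 > 7569 = 87² → acute
(37,30,48): 30²+37² = 2269 < 2304 = 48² → obtuse
(35,64,38): 35²+38² = 2669 < 4096 = 64² → obtuse
3 of the 4 are obtuse.

3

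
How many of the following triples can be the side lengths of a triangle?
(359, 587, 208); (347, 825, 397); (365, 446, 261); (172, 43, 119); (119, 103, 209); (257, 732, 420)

2

(208,359,587): 208+359 ≤ 587 → not valid
(347,397,825): 347+397 ≤ 825 → not valid
(261,365,446): 261+365 > 446 → valid
(43,119,172): 43+119 ≤ 172 → not valid
(103,119,209): 103+119 > 209 → valid
(257,420,732): 257+420 ≤ 732 → not valid
2 of the 6 triples form a triangle.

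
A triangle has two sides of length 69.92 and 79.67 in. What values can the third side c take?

By the triangle inequality, c must be less than 69.92 + 79.67 = 149.59 and greater than |69.92 − 79.67| = 9.75.

9.75 < c < 149.59 (in)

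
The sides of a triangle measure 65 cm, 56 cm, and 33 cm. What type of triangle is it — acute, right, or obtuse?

right

Compare the square of the longest side to the sum of squares of the other two: 33² + 56² = 4225 = 65².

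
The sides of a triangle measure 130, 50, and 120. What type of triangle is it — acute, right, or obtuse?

right

Compare the square of the longest side to the sum of squares of the other two: 50² + 120² = 16900 = 130².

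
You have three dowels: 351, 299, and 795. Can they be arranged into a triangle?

The longest side is 795, but the other two sum to only 650.
650 < 795, so the triangle inequality fails.

No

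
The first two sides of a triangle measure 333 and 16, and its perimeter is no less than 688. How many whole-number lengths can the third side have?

10

Triangle inequality: 317 < x < 349. Perimeter ≥ 688 gives x ≥ 688 − 333 − 16 = 339.
So 339 ≤ x < 349; integers 339 through 348: 10 values.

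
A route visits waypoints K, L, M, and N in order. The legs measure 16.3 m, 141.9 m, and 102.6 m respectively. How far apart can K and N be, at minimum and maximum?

The maximum is all hops collinear in one direction: 16.3 + 141.9 + 102.6 = 260.8.
The longest hop is 141.9; the others sum to 118.9. Folding the others back against it leaves at least 141.9 − 118.9 = 23.0.

23.0 ≤ KN ≤ 260.8 m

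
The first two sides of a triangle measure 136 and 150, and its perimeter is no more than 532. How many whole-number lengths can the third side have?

232

Triangle inequality: 14 < x < 286. Perimeter ≤ 532 gives x ≤ 532 − 136 − 150 = 246.
So 14 < x ≤ 246; integers 15 through 246: 232 values.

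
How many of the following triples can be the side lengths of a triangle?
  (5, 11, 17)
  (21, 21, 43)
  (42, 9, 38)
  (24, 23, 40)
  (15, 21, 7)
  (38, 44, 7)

4

(5,11,17): 5+11 ≤ 17 → not valid
(21,21,43): 21+21 ≤ 43 → not valid
(9,38,42): 9+38 > 42 → valid
(23,24,40): 23+24 > 40 → valid
(7,15,21): 7+15 > 21 → valid
(7,38,44): 7+38 > 44 → valid
4 of the 6 triples form a triangle.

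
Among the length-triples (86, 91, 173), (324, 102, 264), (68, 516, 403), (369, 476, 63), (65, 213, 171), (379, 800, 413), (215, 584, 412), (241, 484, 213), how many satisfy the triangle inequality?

4

(86,91,173): 86+91 > 173 → valid
(102,264,324): 102+264 > 324 → valid
(68,403,516): 68+403 ≤ 516 → not valid
(63,369,476): 63+369 ≤ 476 → not valid
(65,171,213): 65+171 > 213 → valid
(379,413,800): 379+413 ≤ 800 → not valid
(215,412,584): 215+412 > 584 → valid
(213,241,484): 213+241 ≤ 484 → not valid
4 of the 8 triples form a triangle.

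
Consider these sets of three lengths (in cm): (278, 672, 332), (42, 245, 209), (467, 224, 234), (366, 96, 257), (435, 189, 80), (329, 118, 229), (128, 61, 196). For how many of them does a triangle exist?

2

(278,332,672): 278+332 ≤ 672 → not valid
(42,209,245): 42+209 > 245 → valid
(224,234,467): 224+234 ≤ 467 → not valid
(96,257,366): 96+257 ≤ 366 → not valid
(80,189,435): 80+189 ≤ 435 → not valid
(118,229,329): 118+229 > 329 → valid
(61,128,196): 61+128 ≤ 196 → not valid
2 of the 7 triples form a triangle.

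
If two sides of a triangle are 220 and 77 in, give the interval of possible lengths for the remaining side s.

By the triangle inequality, s must be less than 220 + 77 = 297 and greater than |220 − 77| = 143.

143 < s < 297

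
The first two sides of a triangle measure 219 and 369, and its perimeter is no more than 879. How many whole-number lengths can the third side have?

Triangle inequality: 150 < x < 588. Perimeter ≤ 879 gives x ≤ 879 − 219 − 369 = 291.
So 150 < x ≤ 291; integers 151 through 291: 141 values.

141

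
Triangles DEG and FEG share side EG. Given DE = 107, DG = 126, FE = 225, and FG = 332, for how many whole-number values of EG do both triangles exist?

125

From triangle DEG: 19 < EG < 233.
From triangle FEG: 107 < EG < 557.
Intersection: 107 < EG < 233, so integers 108 through 232: 125 values.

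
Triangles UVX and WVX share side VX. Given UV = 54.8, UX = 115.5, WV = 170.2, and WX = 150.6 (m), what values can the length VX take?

From triangle UVX: |54.8 − 115.5| < VX < 54.8 + 115.5, i.e. 60.7 < VX < 170.3.
From triangle WVX: 19.6 < VX < 320.8.
Both must hold, so VX lies in the intersection.

60.7 < VX < 170.3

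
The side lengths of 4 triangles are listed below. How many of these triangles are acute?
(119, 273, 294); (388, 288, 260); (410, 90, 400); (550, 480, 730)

(119,273,294): 119²+273² = 88690 > 86436 = 294² → acute
(388,288,260): 260²+288² = 150544 = 388² → right
(410,90,400): 90²+400² = 168100 = 410² → right
(550,480,730): 480²+550² = 532900 = 730² → right
1 of the 4 is acute.

1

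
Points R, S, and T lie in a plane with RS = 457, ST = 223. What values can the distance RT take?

By the triangle inequality, |457 − 223| ≤ RT ≤ 457 + 223.

234 ≤ RT ≤ 680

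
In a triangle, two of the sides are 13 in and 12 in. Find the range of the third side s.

By the triangle inequality, s must be less than 13 + 12 = 25 and greater than |13 − 12| = 1.

1 < s < 25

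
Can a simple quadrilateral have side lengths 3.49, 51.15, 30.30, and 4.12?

For a quadrilateral, each side must be shorter than the sum of the others.
Here the longest side is 51.15, but the remaining 3 sides sum to only 37.91.

No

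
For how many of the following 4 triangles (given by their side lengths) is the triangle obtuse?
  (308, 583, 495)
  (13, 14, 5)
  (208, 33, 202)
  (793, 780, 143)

(308,583,495): 308²+495² = 339889 = 583² → right
(13,14,5): 5²+13² = 194 < 196 = 14² → obtuse
(208,33,202): 33²+202² = 41893 < 43264 = 208² → obtuse
(793,780,143): 143²+780² = 628849 = 793² → right
2 of the 4 are obtuse.

2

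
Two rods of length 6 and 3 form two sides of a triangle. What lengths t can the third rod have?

By the triangle inequality, t must be less than 6 + 3 = 9 and greater than |6 − 3| = 3.

3 < t < 9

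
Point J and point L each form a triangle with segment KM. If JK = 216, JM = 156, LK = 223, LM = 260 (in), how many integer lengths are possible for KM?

311

From triangle JKM: 60 < KM < 372.
From triangle LKM: 37 < KM < 483.
Intersection: 60 < KM < 372, so integers 61 through 371: 311 values.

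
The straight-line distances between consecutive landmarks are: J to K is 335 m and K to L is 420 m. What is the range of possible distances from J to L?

By the triangle inequality, |335 − 420| ≤ JL ≤ 335 + 420.

85 ≤ JL ≤ 755 m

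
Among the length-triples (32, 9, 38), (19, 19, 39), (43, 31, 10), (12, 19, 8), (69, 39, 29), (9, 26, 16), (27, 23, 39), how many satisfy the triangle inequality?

3

(9,32,38): 9+32 > 38 → valid
(19,19,39): 19+19 ≤ 39 → not valid
(10,31,43): 10+31 ≤ 43 → not valid
(8,12,19): 8+12 > 19 → valid
(29,39,69): 29+39 ≤ 69 → not valid
(9,16,26): 9+16 ≤ 26 → not valid
(23,27,39): 23+27 > 39 → valid
3 of the 7 triples form a triangle.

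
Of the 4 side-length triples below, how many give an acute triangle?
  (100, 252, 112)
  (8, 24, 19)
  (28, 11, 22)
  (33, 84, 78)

(100,252,112): 100+112 ≤ 252, not a triangle
(8,24,19): 8²+19² = 425 < 576 = 24² → obtuse
(28,11,22): 11²+22² = 605 < 784 = 28² → obtuse
(33,84,78): 33²+78² = 7173 > 7056 = 84² → acute
1 of the 4 is acute.

1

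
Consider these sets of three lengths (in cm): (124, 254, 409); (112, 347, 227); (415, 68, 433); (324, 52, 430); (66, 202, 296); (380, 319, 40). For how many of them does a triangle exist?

(124,254,409): 124+254 ≤ 409 → not valid
(112,227,347): 112+227 ≤ 347 → not valid
(68,415,433): 68+415 > 433 → valid
(52,324,430): 52+324 ≤ 430 → not valid
(66,202,296): 66+202 ≤ 296 → not valid
(40,319,380): 40+319 ≤ 380 → not valid
1 of the 6 triples forms a triangle.

1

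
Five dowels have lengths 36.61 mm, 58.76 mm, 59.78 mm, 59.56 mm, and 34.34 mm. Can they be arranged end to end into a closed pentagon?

A pentagon exists iff every side is shorter than the sum of the others — equivalently, the longest side is less than the sum of the rest.
Longest side 59.78 < 189.27 (sum of the remaining 4), so yes.

Yes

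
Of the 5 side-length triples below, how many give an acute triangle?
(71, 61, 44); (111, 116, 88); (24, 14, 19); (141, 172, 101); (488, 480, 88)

3

(71,61,44): 44²+61² = 5657 > 5041 = 71² → acute
(111,116,88): 88²+111² = 20065 > 13456 = 116² → acute
(24,14,19): 14²+19² = 557 < 576 = 24² → obtuse
(141,172,101): 101²+141² = 30082 > 29584 = 172² → acute
(488,480,88): 88²+480² = 238144 = 488² → right
3 of the 5 are acute.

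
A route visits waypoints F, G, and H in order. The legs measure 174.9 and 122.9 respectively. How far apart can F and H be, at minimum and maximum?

52.0 ≤ FH ≤ 297.8

By the triangle inequality, |174.9 − 122.9| ≤ FH ≤ 174.9 + 122.9.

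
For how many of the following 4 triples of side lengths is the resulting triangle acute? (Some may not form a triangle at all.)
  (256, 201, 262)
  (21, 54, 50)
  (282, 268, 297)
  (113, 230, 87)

(256,201,262): 201²+256² = 105937 > 68644 = 262² → acute
(21,54,50): 21²+50² = 2941 > 2916 = 54² → acute
(282,268,297): 268²+282² = 151348 > 88209 = 297² → acute
(113,230,87): 87+113 ≤ 230, not a triangle
3 of the 4 are acute.

3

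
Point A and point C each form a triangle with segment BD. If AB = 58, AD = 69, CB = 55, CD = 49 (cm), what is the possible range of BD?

From triangle ABD: |58 − 69| < BD < 58 + 69, i.e. 11 < BD < 127.
From triangle CBD: 6 < BD < 104.
Both must hold, so BD lies in the intersection.

11 < BD < 104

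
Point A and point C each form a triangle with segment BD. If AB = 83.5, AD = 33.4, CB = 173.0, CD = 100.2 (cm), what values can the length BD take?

From triangle ABD: |83.5 − 33.4| < BD < 83.5 + 33.4, i.e. 50.1 < BD < 116.9.
From triangle CBD: 72.8 < BD < 273.2.
Both must hold, so BD lies in the intersection.

72.8 < BD < 116.9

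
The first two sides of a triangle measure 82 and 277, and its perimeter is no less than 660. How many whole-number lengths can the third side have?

58

Triangle inequality: 195 < x < 359. Perimeter ≥ 660 gives x ≥ 660 − 82 − 277 = 301.
So 301 ≤ x < 359; integers 301 through 358: 58 values.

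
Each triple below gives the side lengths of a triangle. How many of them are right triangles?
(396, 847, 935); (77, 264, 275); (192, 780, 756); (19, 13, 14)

(396,847,935): 396²+847² = 874225 = 935² → right
(77,264,275): 77²+264² = 75625 = 275² → right
(192,780,756): 192²+756² = 608400 = 780² → right
(19,13,14): 13²+14² = 365 > 361 = 19² → acute
3 of the 4 are right.

3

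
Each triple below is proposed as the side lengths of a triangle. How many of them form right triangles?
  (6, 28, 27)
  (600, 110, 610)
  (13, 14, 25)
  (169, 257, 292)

(6,28,27): 6²+27² = 765 < 784 = 28² → obtuse
(600,110,610): 110²+600² = 372100 = 610² → right
(13,14,25): 13²+14² = 365 < 625 = 25² → obtuse
(169,257,292): 169²+257² = 94610 > 85264 = 292² → acute
1 of the 4 is right.

1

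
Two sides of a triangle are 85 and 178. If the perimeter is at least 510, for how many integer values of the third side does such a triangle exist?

16

Triangle inequality: 93 < x < 263. Perimeter ≥ 510 gives x ≥ 510 − 85 − 178 = 247.
So 247 ≤ x < 263; integers 247 through 262: 16 values.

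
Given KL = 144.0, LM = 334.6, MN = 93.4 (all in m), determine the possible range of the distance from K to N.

97.2 ≤ KN ≤ 572.0 m

The maximum is all hops collinear in one direction: 144.0 + 334.6 + 93.4 = 572.0.
The longest hop is 334.6; the others sum to 237.4. Folding the others back against it leaves at least 334.6 − 237.4 = 97.2.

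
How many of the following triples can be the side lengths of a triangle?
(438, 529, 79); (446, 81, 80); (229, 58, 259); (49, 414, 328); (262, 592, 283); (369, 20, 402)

1

(79,438,529): 79+438 ≤ 529 → not valid
(80,81,446): 80+81 ≤ 446 → not valid
(58,229,259): 58+229 > 259 → valid
(49,328,414): 49+328 ≤ 414 → not valid
(262,283,592): 262+283 ≤ 592 → not valid
(20,369,402): 20+369 ≤ 402 → not valid
1 of the 6 triples forms a triangle.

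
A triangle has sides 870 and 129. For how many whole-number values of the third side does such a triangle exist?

257

The third side lies in the open interval (741, 999).
Integers from 742 to 998 inclusive: 998 − 742 + 1 = 257.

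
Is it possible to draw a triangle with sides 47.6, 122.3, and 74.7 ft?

The two shorter sides sum to 122.3, exactly equal to the longest side 122.3.
That gives only a degenerate (flat) triangle — the inequality must be strict.

No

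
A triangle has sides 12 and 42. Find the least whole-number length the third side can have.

The third side must be strictly greater than |12 − 42| = 30.
The smallest integer above 30 is 31.

31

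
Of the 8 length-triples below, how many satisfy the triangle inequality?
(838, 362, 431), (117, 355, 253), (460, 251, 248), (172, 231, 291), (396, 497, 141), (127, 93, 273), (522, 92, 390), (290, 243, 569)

(362,431,838): 362+431 ≤ 838 → not valid
(117,253,355): 117+253 > 355 → valid
(248,251,460): 248+251 > 460 → valid
(172,231,291): 172+231 > 291 → valid
(141,396,497): 141+396 > 497 → valid
(93,127,273): 93+127 ≤ 273 → not valid
(92,390,522): 92+390 ≤ 522 → not valid
(243,290,569): 243+290 ≤ 569 → not valid
4 of the 8 triples form a triangle.

4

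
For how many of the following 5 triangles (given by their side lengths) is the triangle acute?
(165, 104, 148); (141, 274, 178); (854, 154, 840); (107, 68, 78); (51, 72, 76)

(165,104,148): 104²+148² = 32720 > 27225 = 165² → acute
(141,274,178): 141²+178² = 51565 < 75076 = 274² → obtuse
(854,154,840): 154²+840² = 729316 = 854² → right
(107,68,78): 68²+78² = 10708 < 11449 = 107² → obtuse
(51,72,76): 51²+72² = 7785 > 5776 = 76² → acute
2 of the 5 are acute.

2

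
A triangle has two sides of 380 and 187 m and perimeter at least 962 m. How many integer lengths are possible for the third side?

Triangle inequality: 193 < x < 567. Perimeter ≥ 962 gives x ≥ 962 − 380 − 187 = 395.
So 395 ≤ x < 567; integers 395 through 566: 172 values.

172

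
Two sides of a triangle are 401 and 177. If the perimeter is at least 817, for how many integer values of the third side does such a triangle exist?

Triangle inequality: 224 < x < 578. Perimeter ≥ 817 gives x ≥ 817 − 401 − 177 = 239.
So 239 ≤ x < 578; integers 239 through 577: 339 values.

339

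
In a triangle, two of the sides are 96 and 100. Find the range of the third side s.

By the triangle inequality, s must be less than 96 + 100 = 196 and greater than |96 − 100| = 4.

4 < s < 196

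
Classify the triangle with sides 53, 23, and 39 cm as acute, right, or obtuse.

obtuse

Compare the square of the longest side to the sum of squares of the other two: 23² + 39² = 2050 < 2809 = 53².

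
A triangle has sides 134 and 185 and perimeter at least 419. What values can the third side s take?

100 ≤ s < 319

Triangle inequality alone gives 51 < s < 319.
The perimeter condition gives s ≥ 419 − 134 − 185 = 100.
Intersecting the two: 100 ≤ s < 319.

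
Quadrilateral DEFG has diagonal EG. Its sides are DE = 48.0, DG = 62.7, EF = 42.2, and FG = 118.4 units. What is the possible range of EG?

76.2 < EG < 110.7

From triangle DEG: |48.0 − 62.7| < EG < 48.0 + 62.7, i.e. 14.7 < EG < 110.7.
From triangle FEG: 76.2 < EG < 160.6.
Both must hold, so EG lies in the intersection.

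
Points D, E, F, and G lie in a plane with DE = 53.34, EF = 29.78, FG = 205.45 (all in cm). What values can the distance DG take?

122.33 ≤ DG ≤ 288.57 cm

The maximum is all hops collinear in one direction: 53.34 + 29.78 + 205.45 = 288.57.
The longest hop is 205.45; the others sum to 83.12. Folding the others back against it leaves at least 205.45 − 83.12 = 122.33.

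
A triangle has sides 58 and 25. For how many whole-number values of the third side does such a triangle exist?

49

The third side lies in the open interval (33, 83).
Integers from 34 to 82 inclusive: 82 − 34 + 1 = 49.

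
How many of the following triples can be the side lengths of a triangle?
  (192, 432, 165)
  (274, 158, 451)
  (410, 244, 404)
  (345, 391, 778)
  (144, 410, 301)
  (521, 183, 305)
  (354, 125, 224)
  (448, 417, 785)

(165,192,432): 165+192 ≤ 432 → not valid
(158,274,451): 158+274 ≤ 451 → not valid
(244,404,410): 244+404 > 410 → valid
(345,391,778): 345+391 ≤ 778 → not valid
(144,301,410): 144+301 > 410 → valid
(183,305,521): 183+305 ≤ 521 → not valid
(125,224,354): 125+224 ≤ 354 → not valid
(417,448,785): 417+448 > 785 → valid
3 of the 8 triples form a triangle.

3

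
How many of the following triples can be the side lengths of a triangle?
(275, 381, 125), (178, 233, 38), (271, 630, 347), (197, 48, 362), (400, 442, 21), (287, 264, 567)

(125,275,381): 125+275 > 381 → valid
(38,178,233): 38+178 ≤ 233 → not valid
(271,347,630): 271+347 ≤ 630 → not valid
(48,197,362): 48+197 ≤ 362 → not valid
(21,400,442): 21+400 ≤ 442 → not valid
(264,287,567): 264+287 ≤ 567 → not valid
1 of the 6 triples forms a triangle.

1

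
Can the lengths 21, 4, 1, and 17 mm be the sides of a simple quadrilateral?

Yes

A quadrilateral exists iff every side is shorter than the sum of the others — equivalently, the longest side is less than the sum of the rest.
Longest side 21 < 22 (sum of the remaining 3), so yes.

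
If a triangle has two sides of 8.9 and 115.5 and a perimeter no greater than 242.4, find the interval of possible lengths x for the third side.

106.6 < x ≤ 118.0

Triangle inequality alone gives 106.6 < x < 124.4.
The perimeter condition gives x ≤ 242.4 − 8.9 − 115.5 = 118.0.
Intersecting the two: 106.6 < x ≤ 118.0.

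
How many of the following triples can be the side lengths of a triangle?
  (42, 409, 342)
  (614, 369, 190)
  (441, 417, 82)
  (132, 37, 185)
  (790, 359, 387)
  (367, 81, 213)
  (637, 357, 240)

1

(42,342,409): 42+342 ≤ 409 → not valid
(190,369,614): 190+369 ≤ 614 → not valid
(82,417,441): 82+417 > 441 → valid
(37,132,185): 37+132 ≤ 185 → not valid
(359,387,790): 359+387 ≤ 790 → not valid
(81,213,367): 81+213 ≤ 367 → not valid
(240,357,637): 240+357 ≤ 637 → not valid
1 of the 7 triples forms a triangle.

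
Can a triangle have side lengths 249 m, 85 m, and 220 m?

The longest side is 249, and the other two sum to 305.
Since 305 > 249, the triangle inequality holds.

Yes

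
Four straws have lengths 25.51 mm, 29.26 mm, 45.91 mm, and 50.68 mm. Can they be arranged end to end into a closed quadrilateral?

A quadrilateral exists iff every side is shorter than the sum of the others — equivalently, the longest side is less than the sum of the rest.
Longest side 50.68 < 100.68 (sum of the remaining 3), so yes.

Yes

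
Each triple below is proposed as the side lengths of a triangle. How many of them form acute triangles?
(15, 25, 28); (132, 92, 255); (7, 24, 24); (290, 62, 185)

(15,25,28): 15²+25² = 850 > 784 = 28² → acute
(132,92,255): 92+132 ≤ 255, not a triangle
(7,24,24): 7²+24² = 625 > 576 = 24² → acute
(290,62,185): 62+185 ≤ 290, not a triangle
2 of the 4 are acute.

2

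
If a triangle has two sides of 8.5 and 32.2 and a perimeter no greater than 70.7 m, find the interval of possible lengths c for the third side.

23.7 < c ≤ 30.0

Triangle inequality alone gives 23.7 < c < 40.7.
The perimeter condition gives c ≤ 70.7 − 8.5 − 32.2 = 30.0.
Intersecting the two: 23.7 < c ≤ 30.0.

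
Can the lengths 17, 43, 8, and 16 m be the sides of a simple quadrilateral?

No

For a quadrilateral, each side must be shorter than the sum of the others.
Here the longest side is 43, but the remaining 3 sides sum to only 41.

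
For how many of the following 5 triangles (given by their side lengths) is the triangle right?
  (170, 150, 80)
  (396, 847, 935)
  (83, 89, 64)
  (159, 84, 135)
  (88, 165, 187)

(170,150,80): 80²+150² = 28900 = 170² → right
(396,847,935): 396²+847² = 874225 = 935² → right
(83,89,64): 64²+83² = 10985 > 7921 = 89² → acute
(159,84,135): 84²+135² = 25281 = 159² → right
(88,165,187): 88²+165² = 34969 = 187² → right
4 of the 5 are right.

4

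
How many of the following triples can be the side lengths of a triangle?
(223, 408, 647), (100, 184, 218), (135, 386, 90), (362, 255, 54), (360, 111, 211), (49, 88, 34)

(223,408,647): 223+408 ≤ 647 → not valid
(100,184,218): 100+184 > 218 → valid
(90,135,386): 90+135 ≤ 386 → not valid
(54,255,362): 54+255 ≤ 362 → not valid
(111,211,360): 111+211 ≤ 360 → not valid
(34,49,88): 34+49 ≤ 88 → not valid
1 of the 6 triples forms a triangle.

1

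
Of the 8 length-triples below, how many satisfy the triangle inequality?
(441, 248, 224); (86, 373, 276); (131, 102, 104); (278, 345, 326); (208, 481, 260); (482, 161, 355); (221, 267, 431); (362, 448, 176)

(224,248,441): 224+248 > 441 → valid
(86,276,373): 86+276 ≤ 373 → not valid
(102,104,131): 102+104 > 131 → valid
(278,326,345): 278+326 > 345 → valid
(208,260,481): 208+260 ≤ 481 → not valid
(161,355,482): 161+355 > 482 → valid
(221,267,431): 221+267 > 431 → valid
(176,362,448): 176+362 > 448 → valid
6 of the 8 triples form a triangle.

6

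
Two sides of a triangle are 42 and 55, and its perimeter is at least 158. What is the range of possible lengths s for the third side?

61 ≤ s < 97

Triangle inequality alone gives 13 < s < 97.
The perimeter condition gives s ≥ 158 − 42 − 55 = 61.
Intersecting the two: 61 ≤ s < 97.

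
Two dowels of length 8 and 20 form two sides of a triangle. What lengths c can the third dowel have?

12 < c < 28

By the triangle inequality, c must be less than 8 + 20 = 28 and greater than |8 − 20| = 12.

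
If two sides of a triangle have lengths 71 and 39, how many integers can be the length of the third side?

77

The third side lies in the open interval (32, 110).
Integers from 33 to 109 inclusive: 109 − 33 + 1 = 77.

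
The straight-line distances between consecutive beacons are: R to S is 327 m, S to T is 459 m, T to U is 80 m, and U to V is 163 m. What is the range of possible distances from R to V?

0 ≤ RV ≤ 1029 m

The maximum is all hops collinear in one direction: 327 + 459 + 80 + 163 = 1029.
The longest hop is 459; the others sum to 570. Since 459 ≤ 570, the path can fold back on itself completely, so the minimum distance is 0.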